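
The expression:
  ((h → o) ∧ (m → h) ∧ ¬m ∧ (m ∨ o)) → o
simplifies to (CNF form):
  True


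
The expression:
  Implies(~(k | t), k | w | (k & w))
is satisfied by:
  {k: True, t: True, w: True}
  {k: True, t: True, w: False}
  {k: True, w: True, t: False}
  {k: True, w: False, t: False}
  {t: True, w: True, k: False}
  {t: True, w: False, k: False}
  {w: True, t: False, k: False}


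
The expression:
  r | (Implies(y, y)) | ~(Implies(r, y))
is always true.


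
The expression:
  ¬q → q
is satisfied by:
  {q: True}


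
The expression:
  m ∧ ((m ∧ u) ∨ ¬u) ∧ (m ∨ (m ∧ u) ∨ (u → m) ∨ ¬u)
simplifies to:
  m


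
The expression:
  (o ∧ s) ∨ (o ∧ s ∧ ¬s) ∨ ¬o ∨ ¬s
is always true.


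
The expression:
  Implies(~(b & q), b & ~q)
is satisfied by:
  {b: True}


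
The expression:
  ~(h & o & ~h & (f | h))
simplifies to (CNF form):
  True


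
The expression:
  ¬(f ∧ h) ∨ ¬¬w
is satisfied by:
  {w: True, h: False, f: False}
  {h: False, f: False, w: False}
  {f: True, w: True, h: False}
  {f: True, h: False, w: False}
  {w: True, h: True, f: False}
  {h: True, w: False, f: False}
  {f: True, h: True, w: True}


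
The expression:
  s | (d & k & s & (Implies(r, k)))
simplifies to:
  s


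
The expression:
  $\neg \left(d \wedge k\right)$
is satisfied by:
  {k: False, d: False}
  {d: True, k: False}
  {k: True, d: False}


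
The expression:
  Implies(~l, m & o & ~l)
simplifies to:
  l | (m & o)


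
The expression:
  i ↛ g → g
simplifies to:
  g ∨ ¬i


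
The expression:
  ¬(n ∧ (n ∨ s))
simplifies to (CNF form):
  ¬n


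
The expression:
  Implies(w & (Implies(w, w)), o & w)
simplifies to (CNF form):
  o | ~w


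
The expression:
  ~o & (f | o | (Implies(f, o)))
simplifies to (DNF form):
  ~o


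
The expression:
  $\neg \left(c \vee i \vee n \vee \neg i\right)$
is never true.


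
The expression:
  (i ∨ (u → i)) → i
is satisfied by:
  {i: True, u: True}
  {i: True, u: False}
  {u: True, i: False}


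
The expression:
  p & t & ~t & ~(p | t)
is never true.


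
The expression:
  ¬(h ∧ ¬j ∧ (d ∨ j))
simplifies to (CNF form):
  j ∨ ¬d ∨ ¬h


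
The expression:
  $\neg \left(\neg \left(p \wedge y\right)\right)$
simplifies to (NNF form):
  $p \wedge y$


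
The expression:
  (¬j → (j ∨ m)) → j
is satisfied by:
  {j: True, m: False}
  {m: False, j: False}
  {m: True, j: True}


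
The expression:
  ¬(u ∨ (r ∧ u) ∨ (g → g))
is never true.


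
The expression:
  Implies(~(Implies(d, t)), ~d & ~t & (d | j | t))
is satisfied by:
  {t: True, d: False}
  {d: False, t: False}
  {d: True, t: True}


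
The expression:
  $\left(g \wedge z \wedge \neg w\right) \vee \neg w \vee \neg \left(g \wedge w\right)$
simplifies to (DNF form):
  $\neg g \vee \neg w$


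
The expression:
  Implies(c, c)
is always true.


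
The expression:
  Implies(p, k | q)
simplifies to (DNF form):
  k | q | ~p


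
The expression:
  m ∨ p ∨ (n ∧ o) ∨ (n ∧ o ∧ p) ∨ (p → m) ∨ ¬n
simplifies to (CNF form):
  True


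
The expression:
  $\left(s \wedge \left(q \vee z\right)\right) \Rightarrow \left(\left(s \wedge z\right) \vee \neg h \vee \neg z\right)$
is always true.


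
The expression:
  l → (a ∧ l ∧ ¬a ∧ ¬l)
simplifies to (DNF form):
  ¬l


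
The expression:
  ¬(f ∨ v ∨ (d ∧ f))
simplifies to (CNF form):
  ¬f ∧ ¬v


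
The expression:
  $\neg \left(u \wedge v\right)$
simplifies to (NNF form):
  $\neg u \vee \neg v$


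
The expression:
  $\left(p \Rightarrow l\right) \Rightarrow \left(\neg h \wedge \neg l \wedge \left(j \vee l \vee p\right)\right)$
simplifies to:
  $\neg l \wedge \left(j \vee p\right) \wedge \left(p \vee \neg h\right)$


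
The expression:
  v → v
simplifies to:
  True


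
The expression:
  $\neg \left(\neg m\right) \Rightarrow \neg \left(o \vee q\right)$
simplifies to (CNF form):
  $\left(\neg m \vee \neg o\right) \wedge \left(\neg m \vee \neg q\right)$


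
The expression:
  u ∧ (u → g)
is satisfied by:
  {u: True, g: True}


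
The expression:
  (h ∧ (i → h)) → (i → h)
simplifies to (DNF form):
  True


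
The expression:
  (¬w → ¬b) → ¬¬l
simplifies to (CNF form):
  (b ∨ l) ∧ (l ∨ ¬w)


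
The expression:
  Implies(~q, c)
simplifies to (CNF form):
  c | q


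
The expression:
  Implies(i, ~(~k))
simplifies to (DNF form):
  k | ~i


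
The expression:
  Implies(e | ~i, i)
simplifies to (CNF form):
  i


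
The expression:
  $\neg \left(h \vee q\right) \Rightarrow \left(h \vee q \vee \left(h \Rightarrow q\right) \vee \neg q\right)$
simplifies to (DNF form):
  $\text{True}$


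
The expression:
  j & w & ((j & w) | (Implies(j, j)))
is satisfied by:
  {j: True, w: True}


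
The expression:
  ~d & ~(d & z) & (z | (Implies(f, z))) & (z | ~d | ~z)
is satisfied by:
  {z: True, d: False, f: False}
  {z: False, d: False, f: False}
  {f: True, z: True, d: False}


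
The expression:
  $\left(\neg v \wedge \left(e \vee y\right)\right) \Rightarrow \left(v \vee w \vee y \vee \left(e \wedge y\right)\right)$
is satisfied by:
  {w: True, y: True, v: True, e: False}
  {w: True, y: True, e: False, v: False}
  {w: True, v: True, e: False, y: False}
  {w: True, e: False, v: False, y: False}
  {y: True, v: True, e: False, w: False}
  {y: True, e: False, v: False, w: False}
  {v: True, y: False, e: False, w: False}
  {y: False, e: False, v: False, w: False}
  {y: True, w: True, e: True, v: True}
  {y: True, w: True, e: True, v: False}
  {w: True, e: True, v: True, y: False}
  {w: True, e: True, y: False, v: False}
  {v: True, e: True, y: True, w: False}
  {e: True, y: True, w: False, v: False}
  {e: True, v: True, w: False, y: False}


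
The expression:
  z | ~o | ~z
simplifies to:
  True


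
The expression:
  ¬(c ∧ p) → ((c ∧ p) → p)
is always true.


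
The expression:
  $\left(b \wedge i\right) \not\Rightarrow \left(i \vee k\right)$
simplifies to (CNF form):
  $\text{False}$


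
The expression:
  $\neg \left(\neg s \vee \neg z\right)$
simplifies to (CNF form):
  $s \wedge z$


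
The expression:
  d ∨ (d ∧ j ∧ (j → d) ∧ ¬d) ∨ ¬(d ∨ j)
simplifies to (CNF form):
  d ∨ ¬j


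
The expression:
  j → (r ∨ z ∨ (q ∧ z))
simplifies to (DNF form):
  r ∨ z ∨ ¬j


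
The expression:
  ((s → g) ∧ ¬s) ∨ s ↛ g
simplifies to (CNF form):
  ¬g ∨ ¬s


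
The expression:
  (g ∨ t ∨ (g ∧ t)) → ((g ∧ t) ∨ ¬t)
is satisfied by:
  {g: True, t: False}
  {t: False, g: False}
  {t: True, g: True}


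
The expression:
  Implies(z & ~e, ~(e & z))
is always true.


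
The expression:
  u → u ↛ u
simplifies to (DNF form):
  ¬u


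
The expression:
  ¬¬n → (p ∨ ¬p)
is always true.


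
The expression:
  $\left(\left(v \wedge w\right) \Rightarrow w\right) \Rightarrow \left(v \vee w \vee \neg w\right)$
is always true.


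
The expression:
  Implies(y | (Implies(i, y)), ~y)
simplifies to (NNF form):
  ~y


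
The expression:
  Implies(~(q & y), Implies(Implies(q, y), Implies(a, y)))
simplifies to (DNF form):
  q | y | ~a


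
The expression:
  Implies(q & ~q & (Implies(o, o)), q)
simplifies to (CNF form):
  True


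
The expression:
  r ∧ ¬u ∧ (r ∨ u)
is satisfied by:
  {r: True, u: False}


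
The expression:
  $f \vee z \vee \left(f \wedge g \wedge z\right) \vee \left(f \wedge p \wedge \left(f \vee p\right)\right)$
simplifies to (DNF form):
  $f \vee z$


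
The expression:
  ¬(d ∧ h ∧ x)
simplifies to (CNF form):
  ¬d ∨ ¬h ∨ ¬x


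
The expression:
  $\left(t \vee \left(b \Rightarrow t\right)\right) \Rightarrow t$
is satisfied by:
  {b: True, t: True}
  {b: True, t: False}
  {t: True, b: False}


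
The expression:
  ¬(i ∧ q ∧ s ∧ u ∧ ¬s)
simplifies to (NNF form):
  True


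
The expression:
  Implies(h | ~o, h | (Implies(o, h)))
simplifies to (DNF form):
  True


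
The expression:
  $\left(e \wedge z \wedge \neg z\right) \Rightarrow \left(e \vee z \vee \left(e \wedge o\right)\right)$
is always true.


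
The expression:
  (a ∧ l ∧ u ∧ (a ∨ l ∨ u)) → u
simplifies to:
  True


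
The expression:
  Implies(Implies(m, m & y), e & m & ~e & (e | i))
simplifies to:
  m & ~y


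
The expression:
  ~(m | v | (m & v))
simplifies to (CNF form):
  ~m & ~v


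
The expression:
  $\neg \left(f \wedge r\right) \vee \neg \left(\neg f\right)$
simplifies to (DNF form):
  $\text{True}$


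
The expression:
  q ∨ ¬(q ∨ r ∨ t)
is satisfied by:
  {q: True, t: False, r: False}
  {r: True, q: True, t: False}
  {q: True, t: True, r: False}
  {r: True, q: True, t: True}
  {r: False, t: False, q: False}


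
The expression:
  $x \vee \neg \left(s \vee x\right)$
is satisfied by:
  {x: True, s: False}
  {s: False, x: False}
  {s: True, x: True}


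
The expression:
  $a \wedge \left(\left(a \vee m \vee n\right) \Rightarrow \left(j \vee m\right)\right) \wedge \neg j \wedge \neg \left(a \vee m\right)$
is never true.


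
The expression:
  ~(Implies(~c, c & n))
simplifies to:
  ~c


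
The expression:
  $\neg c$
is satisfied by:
  {c: False}


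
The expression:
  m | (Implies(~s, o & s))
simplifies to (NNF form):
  m | s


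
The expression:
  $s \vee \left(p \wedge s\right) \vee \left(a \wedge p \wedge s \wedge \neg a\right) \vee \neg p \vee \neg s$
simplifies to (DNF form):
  $\text{True}$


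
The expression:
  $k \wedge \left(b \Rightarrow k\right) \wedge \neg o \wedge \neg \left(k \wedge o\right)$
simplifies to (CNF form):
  $k \wedge \neg o$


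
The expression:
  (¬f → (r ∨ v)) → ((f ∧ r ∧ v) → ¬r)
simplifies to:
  ¬f ∨ ¬r ∨ ¬v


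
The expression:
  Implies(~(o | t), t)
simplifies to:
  o | t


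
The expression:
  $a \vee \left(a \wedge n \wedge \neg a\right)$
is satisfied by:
  {a: True}


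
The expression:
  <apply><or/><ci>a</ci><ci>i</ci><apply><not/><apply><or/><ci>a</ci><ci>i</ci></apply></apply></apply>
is always true.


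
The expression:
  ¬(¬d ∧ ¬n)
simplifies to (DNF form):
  d ∨ n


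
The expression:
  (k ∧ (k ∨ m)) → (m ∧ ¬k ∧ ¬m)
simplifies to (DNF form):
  ¬k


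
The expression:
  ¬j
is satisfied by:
  {j: False}


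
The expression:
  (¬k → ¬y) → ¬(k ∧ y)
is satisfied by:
  {k: False, y: False}
  {y: True, k: False}
  {k: True, y: False}


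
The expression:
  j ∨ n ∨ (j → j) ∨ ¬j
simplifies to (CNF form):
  True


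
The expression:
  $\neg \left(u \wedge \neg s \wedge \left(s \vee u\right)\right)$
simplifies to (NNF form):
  $s \vee \neg u$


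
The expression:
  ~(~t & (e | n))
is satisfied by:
  {t: True, n: False, e: False}
  {t: True, e: True, n: False}
  {t: True, n: True, e: False}
  {t: True, e: True, n: True}
  {e: False, n: False, t: False}


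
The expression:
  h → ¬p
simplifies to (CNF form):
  ¬h ∨ ¬p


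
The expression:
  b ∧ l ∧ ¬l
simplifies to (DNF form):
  False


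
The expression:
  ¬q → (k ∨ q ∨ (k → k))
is always true.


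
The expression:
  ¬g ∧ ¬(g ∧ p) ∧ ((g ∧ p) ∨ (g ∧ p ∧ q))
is never true.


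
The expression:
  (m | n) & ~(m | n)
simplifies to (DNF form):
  False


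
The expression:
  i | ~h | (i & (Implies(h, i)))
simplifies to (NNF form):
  i | ~h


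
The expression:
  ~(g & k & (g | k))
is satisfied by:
  {g: False, k: False}
  {k: True, g: False}
  {g: True, k: False}


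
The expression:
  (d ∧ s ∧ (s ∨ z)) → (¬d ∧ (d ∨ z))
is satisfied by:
  {s: False, d: False}
  {d: True, s: False}
  {s: True, d: False}


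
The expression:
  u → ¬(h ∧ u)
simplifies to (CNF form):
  ¬h ∨ ¬u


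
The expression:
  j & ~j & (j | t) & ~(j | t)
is never true.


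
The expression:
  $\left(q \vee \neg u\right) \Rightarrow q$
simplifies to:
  $q \vee u$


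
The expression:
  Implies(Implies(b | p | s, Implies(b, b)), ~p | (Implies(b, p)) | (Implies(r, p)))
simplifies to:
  True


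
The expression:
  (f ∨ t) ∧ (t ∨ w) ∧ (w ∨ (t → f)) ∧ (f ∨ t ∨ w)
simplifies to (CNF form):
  (f ∨ t) ∧ (f ∨ w) ∧ (t ∨ w) ∧ (f ∨ t ∨ w)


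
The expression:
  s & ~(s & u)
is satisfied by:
  {s: True, u: False}


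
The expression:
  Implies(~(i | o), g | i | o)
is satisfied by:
  {i: True, o: True, g: True}
  {i: True, o: True, g: False}
  {i: True, g: True, o: False}
  {i: True, g: False, o: False}
  {o: True, g: True, i: False}
  {o: True, g: False, i: False}
  {g: True, o: False, i: False}


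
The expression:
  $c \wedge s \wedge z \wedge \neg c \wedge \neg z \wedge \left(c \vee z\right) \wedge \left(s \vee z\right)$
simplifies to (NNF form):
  $\text{False}$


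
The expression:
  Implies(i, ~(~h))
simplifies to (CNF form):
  h | ~i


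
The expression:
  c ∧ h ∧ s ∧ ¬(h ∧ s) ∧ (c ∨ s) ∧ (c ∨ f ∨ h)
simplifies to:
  False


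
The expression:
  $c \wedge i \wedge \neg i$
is never true.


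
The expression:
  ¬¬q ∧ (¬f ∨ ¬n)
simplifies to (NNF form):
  q ∧ (¬f ∨ ¬n)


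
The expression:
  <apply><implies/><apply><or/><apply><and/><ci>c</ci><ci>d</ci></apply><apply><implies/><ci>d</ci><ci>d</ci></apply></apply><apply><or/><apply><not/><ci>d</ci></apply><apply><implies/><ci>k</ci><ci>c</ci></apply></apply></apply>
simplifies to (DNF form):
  <apply><or/><ci>c</ci><apply><not/><ci>d</ci></apply><apply><not/><ci>k</ci></apply></apply>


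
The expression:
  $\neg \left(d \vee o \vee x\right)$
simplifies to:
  $\neg d \wedge \neg o \wedge \neg x$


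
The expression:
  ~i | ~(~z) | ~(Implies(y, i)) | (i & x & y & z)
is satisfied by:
  {z: True, i: False}
  {i: False, z: False}
  {i: True, z: True}


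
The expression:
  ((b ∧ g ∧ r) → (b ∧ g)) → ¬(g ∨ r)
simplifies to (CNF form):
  ¬g ∧ ¬r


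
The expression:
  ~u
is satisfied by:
  {u: False}


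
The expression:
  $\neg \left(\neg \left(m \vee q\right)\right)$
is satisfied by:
  {q: True, m: True}
  {q: True, m: False}
  {m: True, q: False}


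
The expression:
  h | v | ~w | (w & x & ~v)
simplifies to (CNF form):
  h | v | x | ~w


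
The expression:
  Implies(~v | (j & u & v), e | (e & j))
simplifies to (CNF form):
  (e | v) & (e | v | ~j) & (e | v | ~u) & (e | ~j | ~u)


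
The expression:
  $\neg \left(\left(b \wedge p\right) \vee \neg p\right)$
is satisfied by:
  {p: True, b: False}


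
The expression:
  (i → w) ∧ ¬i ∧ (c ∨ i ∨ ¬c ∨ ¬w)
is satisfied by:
  {i: False}


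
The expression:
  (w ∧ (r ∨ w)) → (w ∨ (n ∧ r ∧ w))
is always true.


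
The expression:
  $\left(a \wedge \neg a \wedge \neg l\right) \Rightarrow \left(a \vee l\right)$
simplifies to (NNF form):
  $\text{True}$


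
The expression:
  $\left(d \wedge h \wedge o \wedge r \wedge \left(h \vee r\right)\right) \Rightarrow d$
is always true.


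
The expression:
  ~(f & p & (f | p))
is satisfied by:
  {p: False, f: False}
  {f: True, p: False}
  {p: True, f: False}


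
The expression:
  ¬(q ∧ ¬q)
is always true.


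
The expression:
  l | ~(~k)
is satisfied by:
  {k: True, l: True}
  {k: True, l: False}
  {l: True, k: False}


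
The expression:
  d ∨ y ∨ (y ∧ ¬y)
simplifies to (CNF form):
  d ∨ y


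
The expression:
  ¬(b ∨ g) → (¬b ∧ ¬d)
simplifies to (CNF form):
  b ∨ g ∨ ¬d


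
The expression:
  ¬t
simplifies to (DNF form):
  ¬t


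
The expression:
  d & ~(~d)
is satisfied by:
  {d: True}


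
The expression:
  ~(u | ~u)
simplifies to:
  False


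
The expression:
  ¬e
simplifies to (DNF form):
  ¬e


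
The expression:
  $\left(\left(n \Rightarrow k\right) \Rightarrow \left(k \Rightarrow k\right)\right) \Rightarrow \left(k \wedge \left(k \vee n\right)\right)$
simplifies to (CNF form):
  $k$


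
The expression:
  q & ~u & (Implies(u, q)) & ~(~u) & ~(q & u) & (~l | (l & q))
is never true.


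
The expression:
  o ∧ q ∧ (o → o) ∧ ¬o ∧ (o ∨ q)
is never true.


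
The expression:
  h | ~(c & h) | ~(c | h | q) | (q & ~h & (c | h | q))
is always true.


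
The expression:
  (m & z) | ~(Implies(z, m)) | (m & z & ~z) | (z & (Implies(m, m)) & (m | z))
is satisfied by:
  {z: True}


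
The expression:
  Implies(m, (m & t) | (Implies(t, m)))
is always true.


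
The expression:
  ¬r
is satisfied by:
  {r: False}


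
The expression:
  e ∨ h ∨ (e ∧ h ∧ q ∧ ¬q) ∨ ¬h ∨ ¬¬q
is always true.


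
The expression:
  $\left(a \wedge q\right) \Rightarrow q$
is always true.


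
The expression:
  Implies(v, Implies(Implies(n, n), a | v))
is always true.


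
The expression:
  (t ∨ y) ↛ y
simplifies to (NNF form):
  t ∧ ¬y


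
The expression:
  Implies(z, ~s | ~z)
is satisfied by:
  {s: False, z: False}
  {z: True, s: False}
  {s: True, z: False}


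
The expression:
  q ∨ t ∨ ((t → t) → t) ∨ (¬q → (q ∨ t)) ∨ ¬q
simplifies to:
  True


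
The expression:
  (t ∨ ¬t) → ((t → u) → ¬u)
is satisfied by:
  {u: False}


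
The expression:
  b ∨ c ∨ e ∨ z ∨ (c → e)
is always true.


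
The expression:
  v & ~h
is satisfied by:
  {v: True, h: False}


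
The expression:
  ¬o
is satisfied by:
  {o: False}


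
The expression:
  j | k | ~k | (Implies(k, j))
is always true.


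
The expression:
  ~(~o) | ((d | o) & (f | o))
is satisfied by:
  {o: True, f: True, d: True}
  {o: True, f: True, d: False}
  {o: True, d: True, f: False}
  {o: True, d: False, f: False}
  {f: True, d: True, o: False}


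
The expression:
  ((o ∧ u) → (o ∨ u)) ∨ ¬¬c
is always true.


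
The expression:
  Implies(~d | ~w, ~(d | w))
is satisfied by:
  {w: False, d: False}
  {d: True, w: True}


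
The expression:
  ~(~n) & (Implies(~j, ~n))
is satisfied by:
  {j: True, n: True}


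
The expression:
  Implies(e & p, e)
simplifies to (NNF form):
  True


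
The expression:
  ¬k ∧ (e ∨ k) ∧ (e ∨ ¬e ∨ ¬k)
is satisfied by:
  {e: True, k: False}


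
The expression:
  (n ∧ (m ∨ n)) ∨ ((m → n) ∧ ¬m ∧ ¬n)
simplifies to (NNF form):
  n ∨ ¬m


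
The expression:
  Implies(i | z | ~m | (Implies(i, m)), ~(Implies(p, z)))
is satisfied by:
  {p: True, z: False}


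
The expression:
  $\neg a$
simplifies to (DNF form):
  $\neg a$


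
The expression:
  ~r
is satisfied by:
  {r: False}


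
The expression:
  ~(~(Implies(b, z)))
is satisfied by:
  {z: True, b: False}
  {b: False, z: False}
  {b: True, z: True}


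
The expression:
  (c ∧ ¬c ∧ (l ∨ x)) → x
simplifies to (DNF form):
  True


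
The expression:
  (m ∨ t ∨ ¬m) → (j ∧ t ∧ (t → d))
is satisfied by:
  {t: True, j: True, d: True}


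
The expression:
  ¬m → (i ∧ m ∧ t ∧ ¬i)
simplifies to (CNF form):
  m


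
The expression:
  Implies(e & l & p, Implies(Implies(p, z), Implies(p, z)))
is always true.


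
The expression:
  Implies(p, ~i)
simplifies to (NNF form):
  ~i | ~p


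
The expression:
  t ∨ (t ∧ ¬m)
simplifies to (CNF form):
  t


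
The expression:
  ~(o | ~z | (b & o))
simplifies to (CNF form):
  z & ~o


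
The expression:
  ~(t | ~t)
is never true.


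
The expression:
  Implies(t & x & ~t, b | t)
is always true.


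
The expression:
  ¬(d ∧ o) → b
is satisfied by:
  {b: True, o: True, d: True}
  {b: True, o: True, d: False}
  {b: True, d: True, o: False}
  {b: True, d: False, o: False}
  {o: True, d: True, b: False}


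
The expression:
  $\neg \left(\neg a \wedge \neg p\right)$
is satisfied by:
  {a: True, p: True}
  {a: True, p: False}
  {p: True, a: False}


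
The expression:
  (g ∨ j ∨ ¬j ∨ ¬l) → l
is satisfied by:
  {l: True}


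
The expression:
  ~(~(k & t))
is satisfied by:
  {t: True, k: True}


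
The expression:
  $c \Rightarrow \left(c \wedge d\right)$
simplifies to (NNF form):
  $d \vee \neg c$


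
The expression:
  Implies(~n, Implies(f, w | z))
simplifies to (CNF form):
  n | w | z | ~f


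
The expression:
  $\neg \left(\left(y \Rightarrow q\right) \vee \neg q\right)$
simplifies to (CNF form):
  $\text{False}$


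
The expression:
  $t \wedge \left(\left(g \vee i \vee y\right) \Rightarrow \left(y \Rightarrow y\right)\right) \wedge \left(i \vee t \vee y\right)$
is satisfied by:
  {t: True}


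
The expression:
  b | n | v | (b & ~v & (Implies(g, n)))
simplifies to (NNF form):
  b | n | v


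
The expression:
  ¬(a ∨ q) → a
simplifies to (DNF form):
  a ∨ q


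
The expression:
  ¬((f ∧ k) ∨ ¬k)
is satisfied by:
  {k: True, f: False}


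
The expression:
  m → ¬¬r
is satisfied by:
  {r: True, m: False}
  {m: False, r: False}
  {m: True, r: True}


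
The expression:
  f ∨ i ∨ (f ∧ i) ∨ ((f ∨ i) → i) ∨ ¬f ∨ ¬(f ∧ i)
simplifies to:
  True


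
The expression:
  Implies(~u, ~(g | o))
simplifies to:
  u | (~g & ~o)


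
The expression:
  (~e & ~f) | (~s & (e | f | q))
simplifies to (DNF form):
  ~s | (~e & ~f)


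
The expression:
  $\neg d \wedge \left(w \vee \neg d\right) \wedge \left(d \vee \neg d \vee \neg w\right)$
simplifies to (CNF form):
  $\neg d$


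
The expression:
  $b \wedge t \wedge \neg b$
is never true.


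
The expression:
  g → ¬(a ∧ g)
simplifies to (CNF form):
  ¬a ∨ ¬g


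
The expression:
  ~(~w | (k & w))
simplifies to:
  w & ~k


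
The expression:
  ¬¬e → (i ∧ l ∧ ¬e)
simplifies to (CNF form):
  ¬e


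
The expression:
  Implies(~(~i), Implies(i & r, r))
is always true.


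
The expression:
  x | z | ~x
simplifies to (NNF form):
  True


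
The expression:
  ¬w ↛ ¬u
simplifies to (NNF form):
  u ∧ ¬w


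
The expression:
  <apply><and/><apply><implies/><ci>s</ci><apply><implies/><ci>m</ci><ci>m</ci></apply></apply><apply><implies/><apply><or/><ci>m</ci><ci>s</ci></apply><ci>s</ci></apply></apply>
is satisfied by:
  {s: True, m: False}
  {m: False, s: False}
  {m: True, s: True}


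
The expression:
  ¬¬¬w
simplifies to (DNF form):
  ¬w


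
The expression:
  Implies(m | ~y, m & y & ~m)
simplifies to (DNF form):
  y & ~m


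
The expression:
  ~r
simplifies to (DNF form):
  ~r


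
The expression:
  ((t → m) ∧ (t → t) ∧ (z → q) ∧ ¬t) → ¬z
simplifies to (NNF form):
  t ∨ ¬q ∨ ¬z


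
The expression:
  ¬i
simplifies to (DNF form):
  ¬i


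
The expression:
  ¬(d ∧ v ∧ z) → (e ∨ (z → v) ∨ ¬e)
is always true.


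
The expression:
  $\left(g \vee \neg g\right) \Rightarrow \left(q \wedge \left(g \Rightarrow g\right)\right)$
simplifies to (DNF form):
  $q$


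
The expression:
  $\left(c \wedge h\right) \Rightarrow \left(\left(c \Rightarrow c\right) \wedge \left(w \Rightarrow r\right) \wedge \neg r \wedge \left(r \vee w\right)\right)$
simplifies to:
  $\neg c \vee \neg h$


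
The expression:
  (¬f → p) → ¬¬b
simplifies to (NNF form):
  b ∨ (¬f ∧ ¬p)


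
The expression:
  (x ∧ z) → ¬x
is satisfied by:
  {z: False, x: False}
  {x: True, z: False}
  {z: True, x: False}


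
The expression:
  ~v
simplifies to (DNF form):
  ~v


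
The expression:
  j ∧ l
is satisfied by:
  {j: True, l: True}


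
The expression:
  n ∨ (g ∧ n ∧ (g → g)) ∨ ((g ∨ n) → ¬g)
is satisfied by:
  {n: True, g: False}
  {g: False, n: False}
  {g: True, n: True}


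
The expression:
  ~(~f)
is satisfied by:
  {f: True}


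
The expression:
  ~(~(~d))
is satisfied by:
  {d: False}


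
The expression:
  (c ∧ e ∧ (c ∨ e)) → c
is always true.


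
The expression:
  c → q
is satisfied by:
  {q: True, c: False}
  {c: False, q: False}
  {c: True, q: True}


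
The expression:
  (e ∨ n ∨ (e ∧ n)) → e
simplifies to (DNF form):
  e ∨ ¬n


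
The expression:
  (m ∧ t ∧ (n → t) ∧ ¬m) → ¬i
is always true.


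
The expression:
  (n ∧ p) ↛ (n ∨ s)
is never true.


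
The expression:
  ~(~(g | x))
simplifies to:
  g | x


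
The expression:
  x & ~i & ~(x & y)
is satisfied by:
  {x: True, i: False, y: False}


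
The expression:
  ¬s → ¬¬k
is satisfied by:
  {k: True, s: True}
  {k: True, s: False}
  {s: True, k: False}


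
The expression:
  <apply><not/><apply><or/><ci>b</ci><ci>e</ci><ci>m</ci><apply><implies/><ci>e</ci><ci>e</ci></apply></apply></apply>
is never true.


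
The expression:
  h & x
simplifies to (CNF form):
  h & x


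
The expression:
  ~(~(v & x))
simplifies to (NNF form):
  v & x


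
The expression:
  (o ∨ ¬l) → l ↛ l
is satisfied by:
  {l: True, o: False}


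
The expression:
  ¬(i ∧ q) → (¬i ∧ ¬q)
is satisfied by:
  {i: False, q: False}
  {q: True, i: True}


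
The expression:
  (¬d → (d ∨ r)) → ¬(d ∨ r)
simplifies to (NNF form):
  ¬d ∧ ¬r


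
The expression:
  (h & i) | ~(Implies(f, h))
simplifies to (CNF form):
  (f | h) & (f | i) & (h | ~h) & (i | ~h)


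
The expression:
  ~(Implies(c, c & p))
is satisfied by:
  {c: True, p: False}


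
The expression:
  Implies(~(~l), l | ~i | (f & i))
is always true.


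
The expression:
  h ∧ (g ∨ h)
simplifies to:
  h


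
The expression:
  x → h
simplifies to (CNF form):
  h ∨ ¬x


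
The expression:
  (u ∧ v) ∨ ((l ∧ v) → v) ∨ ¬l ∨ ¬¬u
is always true.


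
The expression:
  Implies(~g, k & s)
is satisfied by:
  {k: True, g: True, s: True}
  {k: True, g: True, s: False}
  {g: True, s: True, k: False}
  {g: True, s: False, k: False}
  {k: True, s: True, g: False}


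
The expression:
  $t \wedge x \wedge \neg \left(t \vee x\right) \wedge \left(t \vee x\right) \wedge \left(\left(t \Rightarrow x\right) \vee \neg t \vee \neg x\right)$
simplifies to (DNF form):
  $\text{False}$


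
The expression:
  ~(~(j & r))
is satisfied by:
  {r: True, j: True}


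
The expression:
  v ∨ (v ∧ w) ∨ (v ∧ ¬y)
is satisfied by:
  {v: True}


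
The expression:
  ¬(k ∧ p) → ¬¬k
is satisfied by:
  {k: True}


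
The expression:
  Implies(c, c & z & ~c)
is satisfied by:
  {c: False}


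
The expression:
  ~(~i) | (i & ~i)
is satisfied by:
  {i: True}


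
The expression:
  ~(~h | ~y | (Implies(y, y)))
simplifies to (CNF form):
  False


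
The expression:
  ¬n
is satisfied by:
  {n: False}


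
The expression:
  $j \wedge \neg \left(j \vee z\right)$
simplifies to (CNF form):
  $\text{False}$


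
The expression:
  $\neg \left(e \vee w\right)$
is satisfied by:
  {e: False, w: False}


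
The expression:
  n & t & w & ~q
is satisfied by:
  {t: True, w: True, n: True, q: False}


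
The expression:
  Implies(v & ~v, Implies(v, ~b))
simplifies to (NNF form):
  True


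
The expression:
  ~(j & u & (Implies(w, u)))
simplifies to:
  ~j | ~u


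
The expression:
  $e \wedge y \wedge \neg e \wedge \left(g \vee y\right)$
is never true.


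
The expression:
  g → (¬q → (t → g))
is always true.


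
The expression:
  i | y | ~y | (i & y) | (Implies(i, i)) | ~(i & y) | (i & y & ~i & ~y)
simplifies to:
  True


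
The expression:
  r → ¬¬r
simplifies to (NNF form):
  True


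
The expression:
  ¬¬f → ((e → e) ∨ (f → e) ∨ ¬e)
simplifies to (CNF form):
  True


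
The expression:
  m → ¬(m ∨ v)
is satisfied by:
  {m: False}


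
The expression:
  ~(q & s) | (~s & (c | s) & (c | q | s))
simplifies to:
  ~q | ~s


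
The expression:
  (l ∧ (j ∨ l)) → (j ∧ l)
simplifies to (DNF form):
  j ∨ ¬l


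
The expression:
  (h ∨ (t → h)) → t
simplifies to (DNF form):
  t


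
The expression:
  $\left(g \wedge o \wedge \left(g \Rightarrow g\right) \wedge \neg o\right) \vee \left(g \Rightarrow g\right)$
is always true.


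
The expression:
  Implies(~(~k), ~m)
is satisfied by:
  {k: False, m: False}
  {m: True, k: False}
  {k: True, m: False}


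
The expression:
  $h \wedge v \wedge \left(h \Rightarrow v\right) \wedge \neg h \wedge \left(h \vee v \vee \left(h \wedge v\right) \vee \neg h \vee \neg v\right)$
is never true.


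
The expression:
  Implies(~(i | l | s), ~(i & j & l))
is always true.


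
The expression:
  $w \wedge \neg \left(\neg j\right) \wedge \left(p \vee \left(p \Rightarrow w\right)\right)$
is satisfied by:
  {j: True, w: True}


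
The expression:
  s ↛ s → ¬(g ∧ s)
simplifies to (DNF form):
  True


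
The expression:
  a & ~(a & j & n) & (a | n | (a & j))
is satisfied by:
  {a: True, n: False, j: False}
  {a: True, j: True, n: False}
  {a: True, n: True, j: False}


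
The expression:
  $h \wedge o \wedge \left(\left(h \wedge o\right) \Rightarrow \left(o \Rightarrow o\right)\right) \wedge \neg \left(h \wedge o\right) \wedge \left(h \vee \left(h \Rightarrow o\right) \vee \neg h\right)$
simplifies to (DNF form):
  $\text{False}$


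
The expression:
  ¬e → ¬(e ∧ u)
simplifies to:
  True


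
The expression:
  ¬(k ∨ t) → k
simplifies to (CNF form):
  k ∨ t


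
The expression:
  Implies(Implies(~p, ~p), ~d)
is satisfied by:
  {d: False}


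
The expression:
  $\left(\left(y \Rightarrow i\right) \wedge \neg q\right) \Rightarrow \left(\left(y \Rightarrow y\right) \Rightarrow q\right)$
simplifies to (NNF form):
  $q \vee \left(y \wedge \neg i\right)$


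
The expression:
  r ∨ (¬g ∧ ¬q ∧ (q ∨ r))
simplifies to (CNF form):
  r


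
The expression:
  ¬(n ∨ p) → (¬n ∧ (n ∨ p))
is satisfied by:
  {n: True, p: True}
  {n: True, p: False}
  {p: True, n: False}


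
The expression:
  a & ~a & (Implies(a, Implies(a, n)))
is never true.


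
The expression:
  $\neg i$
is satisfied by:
  {i: False}


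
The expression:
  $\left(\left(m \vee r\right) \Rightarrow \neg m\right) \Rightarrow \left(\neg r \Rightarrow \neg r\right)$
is always true.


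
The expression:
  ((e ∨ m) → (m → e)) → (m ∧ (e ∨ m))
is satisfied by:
  {m: True}


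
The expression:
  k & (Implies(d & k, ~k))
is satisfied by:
  {k: True, d: False}


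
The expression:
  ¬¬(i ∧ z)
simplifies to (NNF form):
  i ∧ z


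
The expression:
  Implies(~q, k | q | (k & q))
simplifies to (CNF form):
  k | q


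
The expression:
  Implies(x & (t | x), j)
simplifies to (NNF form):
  j | ~x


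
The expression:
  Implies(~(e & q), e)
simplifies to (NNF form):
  e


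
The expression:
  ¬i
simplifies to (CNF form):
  ¬i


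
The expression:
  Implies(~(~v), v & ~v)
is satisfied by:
  {v: False}


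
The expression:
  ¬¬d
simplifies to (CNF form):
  d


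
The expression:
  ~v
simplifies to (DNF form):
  ~v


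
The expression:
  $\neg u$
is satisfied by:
  {u: False}


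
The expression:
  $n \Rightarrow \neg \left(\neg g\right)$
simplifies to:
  $g \vee \neg n$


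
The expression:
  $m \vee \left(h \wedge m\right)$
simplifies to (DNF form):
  $m$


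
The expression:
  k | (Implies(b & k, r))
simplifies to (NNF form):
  True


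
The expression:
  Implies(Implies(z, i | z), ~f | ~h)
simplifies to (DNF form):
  ~f | ~h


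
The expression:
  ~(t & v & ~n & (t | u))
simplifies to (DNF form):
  n | ~t | ~v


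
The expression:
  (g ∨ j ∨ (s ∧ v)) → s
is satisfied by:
  {s: True, g: False, j: False}
  {j: True, s: True, g: False}
  {s: True, g: True, j: False}
  {j: True, s: True, g: True}
  {j: False, g: False, s: False}


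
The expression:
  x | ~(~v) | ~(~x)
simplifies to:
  v | x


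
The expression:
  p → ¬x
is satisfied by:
  {p: False, x: False}
  {x: True, p: False}
  {p: True, x: False}


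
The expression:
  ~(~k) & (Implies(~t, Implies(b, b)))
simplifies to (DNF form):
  k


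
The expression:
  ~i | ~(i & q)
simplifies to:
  ~i | ~q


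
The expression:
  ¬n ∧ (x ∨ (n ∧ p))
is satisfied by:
  {x: True, n: False}


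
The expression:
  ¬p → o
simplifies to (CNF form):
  o ∨ p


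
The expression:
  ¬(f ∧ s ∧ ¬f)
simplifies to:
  True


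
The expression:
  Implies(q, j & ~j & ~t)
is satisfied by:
  {q: False}


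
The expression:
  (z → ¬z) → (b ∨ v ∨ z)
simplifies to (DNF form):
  b ∨ v ∨ z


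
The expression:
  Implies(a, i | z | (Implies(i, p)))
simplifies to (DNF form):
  True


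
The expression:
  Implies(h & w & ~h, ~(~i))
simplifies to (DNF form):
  True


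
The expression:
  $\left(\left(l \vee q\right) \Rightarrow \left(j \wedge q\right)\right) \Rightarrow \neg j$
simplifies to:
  $\left(l \wedge \neg q\right) \vee \neg j$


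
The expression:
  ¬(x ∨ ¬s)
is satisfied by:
  {s: True, x: False}


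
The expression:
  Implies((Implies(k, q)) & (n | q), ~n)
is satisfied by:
  {k: True, n: False, q: False}
  {k: False, n: False, q: False}
  {q: True, k: True, n: False}
  {q: True, k: False, n: False}
  {n: True, k: True, q: False}


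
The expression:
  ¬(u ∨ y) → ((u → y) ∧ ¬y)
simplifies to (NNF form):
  True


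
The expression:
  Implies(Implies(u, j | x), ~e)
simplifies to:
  ~e | (u & ~j & ~x)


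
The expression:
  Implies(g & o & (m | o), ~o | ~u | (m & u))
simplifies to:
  m | ~g | ~o | ~u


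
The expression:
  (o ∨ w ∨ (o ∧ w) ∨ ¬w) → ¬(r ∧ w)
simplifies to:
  ¬r ∨ ¬w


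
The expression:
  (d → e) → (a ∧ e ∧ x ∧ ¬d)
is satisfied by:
  {a: True, d: True, x: True, e: False}
  {a: True, d: True, x: False, e: False}
  {d: True, x: True, e: False, a: False}
  {d: True, x: False, e: False, a: False}
  {a: True, e: True, x: True, d: False}


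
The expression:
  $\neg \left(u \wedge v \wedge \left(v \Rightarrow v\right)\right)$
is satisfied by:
  {u: False, v: False}
  {v: True, u: False}
  {u: True, v: False}


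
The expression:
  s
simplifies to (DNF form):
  s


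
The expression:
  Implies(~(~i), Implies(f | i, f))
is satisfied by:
  {f: True, i: False}
  {i: False, f: False}
  {i: True, f: True}


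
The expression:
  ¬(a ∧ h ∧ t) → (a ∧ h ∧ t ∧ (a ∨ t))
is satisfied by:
  {t: True, h: True, a: True}


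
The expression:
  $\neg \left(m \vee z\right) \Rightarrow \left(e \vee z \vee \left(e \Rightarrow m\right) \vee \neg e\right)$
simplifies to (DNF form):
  $\text{True}$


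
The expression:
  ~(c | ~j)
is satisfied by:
  {j: True, c: False}


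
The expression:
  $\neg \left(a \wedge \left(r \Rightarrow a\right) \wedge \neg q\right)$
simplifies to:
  $q \vee \neg a$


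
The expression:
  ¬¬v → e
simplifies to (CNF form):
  e ∨ ¬v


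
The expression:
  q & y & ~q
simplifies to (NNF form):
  False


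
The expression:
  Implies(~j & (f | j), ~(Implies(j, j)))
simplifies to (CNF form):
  j | ~f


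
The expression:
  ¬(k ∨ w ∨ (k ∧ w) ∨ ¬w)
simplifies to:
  False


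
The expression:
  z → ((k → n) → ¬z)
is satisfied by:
  {k: True, n: False, z: False}
  {n: False, z: False, k: False}
  {k: True, n: True, z: False}
  {n: True, k: False, z: False}
  {z: True, k: True, n: False}


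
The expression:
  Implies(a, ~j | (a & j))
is always true.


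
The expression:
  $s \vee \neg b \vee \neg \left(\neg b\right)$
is always true.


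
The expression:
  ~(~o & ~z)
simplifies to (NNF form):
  o | z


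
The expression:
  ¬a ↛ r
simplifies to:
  r ∨ ¬a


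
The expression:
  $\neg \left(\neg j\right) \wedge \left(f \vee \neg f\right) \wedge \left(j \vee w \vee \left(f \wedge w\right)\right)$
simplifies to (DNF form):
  $j$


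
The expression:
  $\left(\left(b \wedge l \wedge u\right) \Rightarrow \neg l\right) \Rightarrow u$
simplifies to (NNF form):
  $u$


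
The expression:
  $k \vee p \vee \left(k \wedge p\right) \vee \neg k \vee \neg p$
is always true.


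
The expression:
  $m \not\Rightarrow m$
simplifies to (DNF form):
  $\text{False}$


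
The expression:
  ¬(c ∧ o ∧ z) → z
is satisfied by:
  {z: True}


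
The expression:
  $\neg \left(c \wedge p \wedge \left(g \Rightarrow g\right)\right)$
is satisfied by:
  {p: False, c: False}
  {c: True, p: False}
  {p: True, c: False}


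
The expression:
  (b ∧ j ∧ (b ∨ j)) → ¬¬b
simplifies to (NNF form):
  True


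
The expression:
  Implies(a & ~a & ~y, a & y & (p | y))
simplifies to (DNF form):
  True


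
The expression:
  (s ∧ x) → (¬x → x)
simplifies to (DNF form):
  True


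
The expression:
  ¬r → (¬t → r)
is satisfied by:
  {r: True, t: True}
  {r: True, t: False}
  {t: True, r: False}


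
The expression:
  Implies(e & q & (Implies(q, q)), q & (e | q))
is always true.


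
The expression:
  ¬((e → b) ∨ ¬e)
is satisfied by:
  {e: True, b: False}


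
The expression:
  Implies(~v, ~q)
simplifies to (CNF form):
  v | ~q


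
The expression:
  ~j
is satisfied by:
  {j: False}


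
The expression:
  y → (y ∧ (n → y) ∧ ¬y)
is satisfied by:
  {y: False}


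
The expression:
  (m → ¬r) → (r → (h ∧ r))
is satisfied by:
  {m: True, h: True, r: False}
  {m: True, h: False, r: False}
  {h: True, m: False, r: False}
  {m: False, h: False, r: False}
  {r: True, m: True, h: True}
  {r: True, m: True, h: False}
  {r: True, h: True, m: False}


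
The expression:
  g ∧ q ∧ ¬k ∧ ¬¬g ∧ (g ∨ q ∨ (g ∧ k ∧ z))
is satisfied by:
  {g: True, q: True, k: False}


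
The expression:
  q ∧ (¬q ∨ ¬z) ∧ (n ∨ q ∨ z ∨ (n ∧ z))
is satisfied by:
  {q: True, z: False}


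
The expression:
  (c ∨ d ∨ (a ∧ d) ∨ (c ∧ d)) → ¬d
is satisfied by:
  {d: False}


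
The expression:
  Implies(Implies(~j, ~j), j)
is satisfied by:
  {j: True}


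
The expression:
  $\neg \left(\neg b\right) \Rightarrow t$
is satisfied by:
  {t: True, b: False}
  {b: False, t: False}
  {b: True, t: True}
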